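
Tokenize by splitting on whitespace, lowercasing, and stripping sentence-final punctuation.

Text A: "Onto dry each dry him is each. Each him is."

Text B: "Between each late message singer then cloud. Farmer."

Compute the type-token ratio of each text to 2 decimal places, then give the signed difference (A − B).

TTR(A) = 5/10 = 0.50
TTR(B) = 8/8 = 1.00
Difference = 0.50 − 1.00 = -0.50

-0.50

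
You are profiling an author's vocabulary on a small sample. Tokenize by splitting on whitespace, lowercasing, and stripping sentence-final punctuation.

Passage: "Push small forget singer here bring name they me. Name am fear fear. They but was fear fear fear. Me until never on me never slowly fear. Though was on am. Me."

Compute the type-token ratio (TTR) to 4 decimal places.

N = 32 tokens, V = 18 types.
TTR = V / N = 18 / 32 = 0.5625

0.5625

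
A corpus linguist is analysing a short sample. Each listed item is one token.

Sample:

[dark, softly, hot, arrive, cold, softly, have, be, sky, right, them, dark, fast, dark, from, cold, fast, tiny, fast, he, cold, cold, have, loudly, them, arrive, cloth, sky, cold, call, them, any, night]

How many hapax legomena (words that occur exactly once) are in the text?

Frequencies: cold:5, dark:3, them:3, fast:3, softly:2, arrive:2, have:2, sky:2, hot:1, be:1, right:1, from:1, tiny:1, he:1, loudly:1, cloth:1, call:1, any:1, night:1
Hapax (freq=1): any, be, call, cloth, from, he, hot, loudly, night, right, tiny

11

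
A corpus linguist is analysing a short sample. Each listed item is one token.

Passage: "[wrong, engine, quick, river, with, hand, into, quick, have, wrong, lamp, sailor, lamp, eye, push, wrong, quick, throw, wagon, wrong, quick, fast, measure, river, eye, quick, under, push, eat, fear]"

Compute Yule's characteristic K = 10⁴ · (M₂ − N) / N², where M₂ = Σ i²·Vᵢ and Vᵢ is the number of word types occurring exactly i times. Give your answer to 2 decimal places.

Frequencies: quick:5, wrong:4, river:2, lamp:2, eye:2, push:2, engine:1, with:1, hand:1, into:1, have:1, sailor:1, throw:1, wagon:1, fast:1, measure:1, under:1, eat:1, fear:1
N = 30. Frequency spectrum: V_1=13, V_2=4, V_4=1, V_5=1
M₂ = 1²·13 + 2²·4 + 4²·1 + 5²·1 = 70
K = 10000 × (70 − 30) / 30² = 444.44

444.44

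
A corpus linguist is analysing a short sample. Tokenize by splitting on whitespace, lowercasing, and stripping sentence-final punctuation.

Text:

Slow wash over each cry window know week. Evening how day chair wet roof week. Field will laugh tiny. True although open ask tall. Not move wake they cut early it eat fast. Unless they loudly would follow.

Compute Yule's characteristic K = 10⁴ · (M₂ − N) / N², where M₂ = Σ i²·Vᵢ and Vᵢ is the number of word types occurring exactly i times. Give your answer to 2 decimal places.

27.70

Frequencies: week:2, they:2, slow:1, wash:1, over:1, each:1, cry:1, window:1, know:1, evening:1, how:1, day:1, chair:1, wet:1, roof:1, field:1, will:1, laugh:1, tiny:1, true:1, … (16 more, each freq 1)
N = 38. Frequency spectrum: V_1=34, V_2=2
M₂ = 1²·34 + 2²·2 = 42
K = 10000 × (42 − 38) / 38² = 27.70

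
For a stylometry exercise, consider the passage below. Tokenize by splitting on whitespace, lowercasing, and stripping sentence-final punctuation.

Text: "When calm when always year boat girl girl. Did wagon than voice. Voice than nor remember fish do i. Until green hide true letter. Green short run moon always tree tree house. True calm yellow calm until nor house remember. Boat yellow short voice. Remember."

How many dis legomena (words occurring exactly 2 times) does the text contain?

Frequencies: calm:3, voice:3, remember:3, when:2, always:2, boat:2, girl:2, than:2, nor:2, until:2, green:2, true:2, short:2, tree:2, house:2, yellow:2, year:1, did:1, wagon:1, fish:1, … (6 more, each freq 1)
Words with frequency 2: always, boat, girl, green, house, nor, short, than, tree, true, until, when, yellow

13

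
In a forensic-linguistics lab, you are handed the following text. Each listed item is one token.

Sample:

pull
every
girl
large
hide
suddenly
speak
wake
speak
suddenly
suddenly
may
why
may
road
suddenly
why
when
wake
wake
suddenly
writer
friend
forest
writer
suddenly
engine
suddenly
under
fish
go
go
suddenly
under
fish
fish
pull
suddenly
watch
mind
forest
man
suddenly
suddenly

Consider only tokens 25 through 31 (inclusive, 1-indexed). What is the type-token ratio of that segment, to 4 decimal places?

Segment tokens 25–31: writer, suddenly, engine, suddenly, under, fish, go
Segment N = 7, segment V = 6.
TTR = 6 / 7 = 0.8571

0.8571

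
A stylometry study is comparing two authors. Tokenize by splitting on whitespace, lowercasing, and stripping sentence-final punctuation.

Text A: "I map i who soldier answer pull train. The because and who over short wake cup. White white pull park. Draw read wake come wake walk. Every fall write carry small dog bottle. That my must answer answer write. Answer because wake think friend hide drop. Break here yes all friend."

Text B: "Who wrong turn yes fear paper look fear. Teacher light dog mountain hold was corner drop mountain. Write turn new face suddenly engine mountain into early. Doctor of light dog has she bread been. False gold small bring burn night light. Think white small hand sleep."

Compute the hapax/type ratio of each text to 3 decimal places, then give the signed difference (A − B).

A: hapax=29, V=38, ratio=0.763
B: hapax=32, V=38, ratio=0.842
Difference = 0.763 − 0.842 = -0.079

-0.079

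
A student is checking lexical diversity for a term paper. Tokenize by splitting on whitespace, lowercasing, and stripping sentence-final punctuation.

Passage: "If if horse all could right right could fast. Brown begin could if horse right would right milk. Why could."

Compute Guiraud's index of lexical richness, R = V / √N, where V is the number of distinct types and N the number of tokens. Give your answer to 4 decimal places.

N = 20, V = 11.
√N = 4.472136
R = 11 / 4.472136 = 2.4597

2.4597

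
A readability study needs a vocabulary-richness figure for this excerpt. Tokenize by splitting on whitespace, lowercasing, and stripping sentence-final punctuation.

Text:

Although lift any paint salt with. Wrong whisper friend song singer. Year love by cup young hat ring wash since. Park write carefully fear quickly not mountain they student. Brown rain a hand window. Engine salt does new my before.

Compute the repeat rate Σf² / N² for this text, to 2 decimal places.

0.03

Frequencies: salt:2, although:1, lift:1, any:1, paint:1, with:1, wrong:1, whisper:1, friend:1, song:1, singer:1, year:1, love:1, by:1, cup:1, young:1, hat:1, ring:1, wash:1, since:1, … (19 more, each freq 1)
Σf² = 42; N² = 1600
Repeat rate = 42 / 1600 = 0.03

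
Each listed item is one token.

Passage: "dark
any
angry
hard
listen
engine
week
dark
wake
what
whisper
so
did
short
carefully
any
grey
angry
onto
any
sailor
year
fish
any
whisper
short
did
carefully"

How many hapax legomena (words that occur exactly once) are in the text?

12

Frequencies: any:4, dark:2, angry:2, whisper:2, did:2, short:2, carefully:2, hard:1, listen:1, engine:1, week:1, wake:1, what:1, so:1, grey:1, onto:1, sailor:1, year:1, fish:1
Hapax (freq=1): engine, fish, grey, hard, listen, onto, sailor, so, wake, week, what, year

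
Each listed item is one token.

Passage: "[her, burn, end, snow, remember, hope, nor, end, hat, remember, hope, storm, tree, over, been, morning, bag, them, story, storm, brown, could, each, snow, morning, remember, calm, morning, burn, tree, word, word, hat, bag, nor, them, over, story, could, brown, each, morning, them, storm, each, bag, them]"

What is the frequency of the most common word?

4

Frequencies: morning:4, them:4, remember:3, storm:3, bag:3, each:3, burn:2, end:2, snow:2, hope:2, nor:2, hat:2, tree:2, over:2, story:2, brown:2, could:2, word:2, her:1, been:1, … (1 more, each freq 1)
Most common: 'morning' with frequency 4.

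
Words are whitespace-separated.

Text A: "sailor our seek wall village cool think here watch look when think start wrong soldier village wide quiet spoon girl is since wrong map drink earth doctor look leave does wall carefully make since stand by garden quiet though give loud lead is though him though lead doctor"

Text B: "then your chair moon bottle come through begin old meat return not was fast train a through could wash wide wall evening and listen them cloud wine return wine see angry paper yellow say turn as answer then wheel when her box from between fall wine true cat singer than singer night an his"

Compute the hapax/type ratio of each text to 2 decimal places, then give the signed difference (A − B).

A: hapax=25, V=36, ratio=0.69
B: hapax=43, V=48, ratio=0.90
Difference = 0.69 − 0.90 = -0.21

-0.21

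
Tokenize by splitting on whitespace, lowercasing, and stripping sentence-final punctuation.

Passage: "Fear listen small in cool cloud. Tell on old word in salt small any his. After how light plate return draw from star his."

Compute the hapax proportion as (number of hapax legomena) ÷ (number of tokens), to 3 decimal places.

Frequencies: small:2, in:2, his:2, fear:1, listen:1, cool:1, cloud:1, tell:1, on:1, old:1, word:1, salt:1, any:1, after:1, how:1, light:1, plate:1, return:1, draw:1, from:1, … (1 more, each freq 1)
Hapax count = 18; token count = 24.
Ratio = 18 / 24 = 0.750

0.750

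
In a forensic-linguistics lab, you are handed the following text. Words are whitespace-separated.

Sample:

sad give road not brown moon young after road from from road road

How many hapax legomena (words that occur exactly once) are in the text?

7

Frequencies: road:4, from:2, sad:1, give:1, not:1, brown:1, moon:1, young:1, after:1
Hapax (freq=1): after, brown, give, moon, not, sad, young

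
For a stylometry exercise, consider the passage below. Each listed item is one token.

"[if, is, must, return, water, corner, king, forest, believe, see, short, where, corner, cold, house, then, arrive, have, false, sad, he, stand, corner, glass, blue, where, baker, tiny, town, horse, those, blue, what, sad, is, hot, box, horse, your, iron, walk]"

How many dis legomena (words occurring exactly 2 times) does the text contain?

Frequencies: corner:3, is:2, where:2, sad:2, blue:2, horse:2, if:1, must:1, return:1, water:1, king:1, forest:1, believe:1, see:1, short:1, cold:1, house:1, then:1, arrive:1, have:1, … (14 more, each freq 1)
Words with frequency 2: blue, horse, is, sad, where

5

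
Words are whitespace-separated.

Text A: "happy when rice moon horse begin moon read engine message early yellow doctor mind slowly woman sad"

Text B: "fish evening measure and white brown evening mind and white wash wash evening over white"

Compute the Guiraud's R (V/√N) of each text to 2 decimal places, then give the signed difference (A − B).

1.56

A: V=16, N=17, R=3.88
B: V=9, N=15, R=2.32
Difference = 3.88 − 2.32 = 1.56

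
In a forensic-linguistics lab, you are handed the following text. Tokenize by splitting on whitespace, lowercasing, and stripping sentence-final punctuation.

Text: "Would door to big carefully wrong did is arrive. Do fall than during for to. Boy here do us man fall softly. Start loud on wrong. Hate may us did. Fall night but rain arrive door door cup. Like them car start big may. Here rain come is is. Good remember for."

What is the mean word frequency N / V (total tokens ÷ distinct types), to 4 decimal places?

N = 52 tokens, V = 34 types.
Mean frequency = N / V = 52 / 34 = 1.5294

1.5294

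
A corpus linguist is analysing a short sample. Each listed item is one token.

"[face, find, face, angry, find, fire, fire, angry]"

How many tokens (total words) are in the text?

Tokens: face, find, face, angry, find, fire, fire, angry
N = 8

8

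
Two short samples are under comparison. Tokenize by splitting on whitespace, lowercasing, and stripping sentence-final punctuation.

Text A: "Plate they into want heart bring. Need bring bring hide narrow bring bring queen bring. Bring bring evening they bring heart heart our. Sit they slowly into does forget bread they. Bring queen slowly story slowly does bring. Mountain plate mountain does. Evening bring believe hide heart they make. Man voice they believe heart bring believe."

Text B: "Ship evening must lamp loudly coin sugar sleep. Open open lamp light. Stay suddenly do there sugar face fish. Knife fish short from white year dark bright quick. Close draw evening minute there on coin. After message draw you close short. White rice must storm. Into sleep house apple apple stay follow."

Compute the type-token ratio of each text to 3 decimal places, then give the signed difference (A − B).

TTR(A) = 23/56 = 0.411
TTR(B) = 37/52 = 0.712
Difference = 0.411 − 0.712 = -0.301

-0.301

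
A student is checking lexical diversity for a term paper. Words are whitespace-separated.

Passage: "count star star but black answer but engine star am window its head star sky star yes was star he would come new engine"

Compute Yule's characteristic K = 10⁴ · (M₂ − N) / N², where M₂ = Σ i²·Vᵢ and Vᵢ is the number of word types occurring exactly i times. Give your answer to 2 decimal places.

Frequencies: star:6, but:2, engine:2, count:1, black:1, answer:1, am:1, window:1, its:1, head:1, sky:1, yes:1, was:1, he:1, would:1, come:1, new:1
N = 24. Frequency spectrum: V_1=14, V_2=2, V_6=1
M₂ = 1²·14 + 2²·2 + 6²·1 = 58
K = 10000 × (58 − 24) / 24² = 590.28

590.28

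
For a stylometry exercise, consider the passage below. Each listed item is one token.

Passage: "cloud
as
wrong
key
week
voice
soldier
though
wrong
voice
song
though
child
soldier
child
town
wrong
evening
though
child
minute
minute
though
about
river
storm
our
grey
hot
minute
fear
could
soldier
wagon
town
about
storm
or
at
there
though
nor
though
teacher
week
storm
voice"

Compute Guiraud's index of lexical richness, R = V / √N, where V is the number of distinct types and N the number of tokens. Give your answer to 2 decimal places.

N = 47, V = 27.
√N = 6.855655
R = 27 / 6.855655 = 3.94

3.94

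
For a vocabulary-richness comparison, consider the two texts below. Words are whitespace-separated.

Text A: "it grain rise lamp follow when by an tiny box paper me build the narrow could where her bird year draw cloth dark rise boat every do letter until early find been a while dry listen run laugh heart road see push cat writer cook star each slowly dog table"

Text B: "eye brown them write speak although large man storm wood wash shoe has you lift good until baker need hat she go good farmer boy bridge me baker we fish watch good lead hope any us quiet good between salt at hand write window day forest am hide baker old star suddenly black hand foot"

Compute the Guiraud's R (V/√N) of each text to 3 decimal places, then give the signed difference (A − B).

0.458

A: V=49, N=50, R=6.930
B: V=48, N=55, R=6.472
Difference = 6.930 − 6.472 = 0.458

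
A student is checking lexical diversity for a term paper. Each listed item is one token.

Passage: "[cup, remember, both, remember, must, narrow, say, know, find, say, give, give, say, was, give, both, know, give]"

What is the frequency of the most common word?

Frequencies: give:4, say:3, remember:2, both:2, know:2, cup:1, must:1, narrow:1, find:1, was:1
Most common: 'give' with frequency 4.

4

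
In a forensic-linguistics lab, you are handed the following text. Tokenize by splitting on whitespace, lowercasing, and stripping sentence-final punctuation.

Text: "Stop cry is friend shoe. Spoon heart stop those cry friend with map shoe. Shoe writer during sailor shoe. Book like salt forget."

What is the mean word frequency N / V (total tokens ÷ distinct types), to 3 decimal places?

1.353

N = 23 tokens, V = 17 types.
Mean frequency = N / V = 23 / 17 = 1.353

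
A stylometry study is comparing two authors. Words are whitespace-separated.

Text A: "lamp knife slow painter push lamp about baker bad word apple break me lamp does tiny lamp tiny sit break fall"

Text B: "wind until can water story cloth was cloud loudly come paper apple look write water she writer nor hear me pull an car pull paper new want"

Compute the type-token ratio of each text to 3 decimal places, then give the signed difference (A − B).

-0.127

TTR(A) = 16/21 = 0.762
TTR(B) = 24/27 = 0.889
Difference = 0.762 − 0.889 = -0.127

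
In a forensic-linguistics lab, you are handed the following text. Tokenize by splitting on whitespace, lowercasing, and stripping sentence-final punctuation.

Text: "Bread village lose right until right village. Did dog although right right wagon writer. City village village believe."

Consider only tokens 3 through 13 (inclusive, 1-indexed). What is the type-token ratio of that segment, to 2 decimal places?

0.73

Segment tokens 3–13: lose, right, until, right, village, did, dog, although, right, right, wagon
Segment N = 11, segment V = 8.
TTR = 8 / 11 = 0.73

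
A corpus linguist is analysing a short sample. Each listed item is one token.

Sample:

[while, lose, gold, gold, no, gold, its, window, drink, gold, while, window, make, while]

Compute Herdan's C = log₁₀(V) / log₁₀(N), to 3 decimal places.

N = 14, V = 8.
log₁₀(V) = 0.903090, log₁₀(N) = 1.146128
C = 0.903090 / 1.146128 = 0.788

0.788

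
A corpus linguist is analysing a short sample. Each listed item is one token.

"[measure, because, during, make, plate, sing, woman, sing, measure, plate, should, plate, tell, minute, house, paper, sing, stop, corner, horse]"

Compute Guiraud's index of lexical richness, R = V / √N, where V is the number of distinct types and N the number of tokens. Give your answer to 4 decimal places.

3.3541

N = 20, V = 15.
√N = 4.472136
R = 15 / 4.472136 = 3.3541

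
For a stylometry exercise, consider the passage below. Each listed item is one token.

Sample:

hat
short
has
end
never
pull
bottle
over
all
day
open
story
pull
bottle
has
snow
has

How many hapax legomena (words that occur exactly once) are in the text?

Frequencies: has:3, pull:2, bottle:2, hat:1, short:1, end:1, never:1, over:1, all:1, day:1, open:1, story:1, snow:1
Hapax (freq=1): all, day, end, hat, never, open, over, short, snow, story

10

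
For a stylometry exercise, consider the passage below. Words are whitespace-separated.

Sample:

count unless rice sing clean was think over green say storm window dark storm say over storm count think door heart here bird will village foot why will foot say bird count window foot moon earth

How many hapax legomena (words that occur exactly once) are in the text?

14

Frequencies: count:3, say:3, storm:3, foot:3, think:2, over:2, window:2, bird:2, will:2, unless:1, rice:1, sing:1, clean:1, was:1, green:1, dark:1, door:1, heart:1, here:1, village:1, … (3 more, each freq 1)
Hapax (freq=1): clean, dark, door, earth, green, heart, here, moon, rice, sing, unless, village, was, why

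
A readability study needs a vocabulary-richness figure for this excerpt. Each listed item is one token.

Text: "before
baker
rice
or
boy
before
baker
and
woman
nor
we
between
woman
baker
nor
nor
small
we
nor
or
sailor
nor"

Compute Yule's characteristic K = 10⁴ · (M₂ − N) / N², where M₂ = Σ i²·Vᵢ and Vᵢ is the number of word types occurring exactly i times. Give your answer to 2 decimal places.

Frequencies: nor:5, baker:3, before:2, or:2, woman:2, we:2, rice:1, boy:1, and:1, between:1, small:1, sailor:1
N = 22. Frequency spectrum: V_1=6, V_2=4, V_3=1, V_5=1
M₂ = 1²·6 + 2²·4 + 3²·1 + 5²·1 = 56
K = 10000 × (56 − 22) / 22² = 702.48

702.48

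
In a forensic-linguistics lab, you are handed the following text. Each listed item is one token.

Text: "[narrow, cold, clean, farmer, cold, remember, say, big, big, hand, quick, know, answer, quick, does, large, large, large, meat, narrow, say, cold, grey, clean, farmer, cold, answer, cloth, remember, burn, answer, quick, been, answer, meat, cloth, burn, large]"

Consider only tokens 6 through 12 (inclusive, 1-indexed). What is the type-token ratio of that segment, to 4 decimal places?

0.8571

Segment tokens 6–12: remember, say, big, big, hand, quick, know
Segment N = 7, segment V = 6.
TTR = 6 / 7 = 0.8571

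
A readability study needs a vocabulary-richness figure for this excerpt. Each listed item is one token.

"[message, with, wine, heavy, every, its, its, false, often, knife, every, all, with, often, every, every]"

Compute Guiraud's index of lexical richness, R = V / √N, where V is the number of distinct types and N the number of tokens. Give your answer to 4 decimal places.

N = 16, V = 10.
√N = 4.000000
R = 10 / 4.000000 = 2.5000

2.5000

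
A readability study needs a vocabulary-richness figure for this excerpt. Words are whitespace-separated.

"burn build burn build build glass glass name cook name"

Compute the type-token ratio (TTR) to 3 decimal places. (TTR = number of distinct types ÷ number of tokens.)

0.500

N = 10 tokens, V = 5 types.
TTR = V / N = 5 / 10 = 0.500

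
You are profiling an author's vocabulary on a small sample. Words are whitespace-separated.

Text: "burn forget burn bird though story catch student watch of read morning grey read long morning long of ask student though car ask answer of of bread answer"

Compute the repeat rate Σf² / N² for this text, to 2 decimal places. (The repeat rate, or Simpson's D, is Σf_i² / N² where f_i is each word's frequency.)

0.07

Frequencies: of:4, burn:2, though:2, student:2, read:2, morning:2, long:2, ask:2, answer:2, forget:1, bird:1, story:1, catch:1, watch:1, grey:1, car:1, bread:1
Σf² = 56; N² = 784
Repeat rate = 56 / 784 = 0.07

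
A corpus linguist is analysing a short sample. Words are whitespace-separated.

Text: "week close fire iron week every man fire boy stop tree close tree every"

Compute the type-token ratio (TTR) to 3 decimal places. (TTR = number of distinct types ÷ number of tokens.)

0.643

N = 14 tokens, V = 9 types.
TTR = V / N = 9 / 14 = 0.643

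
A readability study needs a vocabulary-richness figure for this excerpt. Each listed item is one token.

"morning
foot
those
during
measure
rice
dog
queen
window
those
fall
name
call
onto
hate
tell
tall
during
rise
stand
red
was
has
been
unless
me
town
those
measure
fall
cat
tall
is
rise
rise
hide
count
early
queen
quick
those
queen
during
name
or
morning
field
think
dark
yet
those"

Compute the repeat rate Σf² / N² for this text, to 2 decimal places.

Frequencies: those:5, during:3, queen:3, rise:3, morning:2, measure:2, fall:2, name:2, tall:2, foot:1, rice:1, dog:1, window:1, call:1, onto:1, hate:1, tell:1, stand:1, red:1, was:1, … (16 more, each freq 1)
Σf² = 99; N² = 2601
Repeat rate = 99 / 2601 = 0.04

0.04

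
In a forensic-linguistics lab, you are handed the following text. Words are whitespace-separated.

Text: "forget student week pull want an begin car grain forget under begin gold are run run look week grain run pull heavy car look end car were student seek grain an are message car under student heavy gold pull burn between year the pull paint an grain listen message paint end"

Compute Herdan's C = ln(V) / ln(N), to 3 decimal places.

0.819

N = 51, V = 25.
ln(V) = 3.218876, ln(N) = 3.931826
C = 3.218876 / 3.931826 = 0.819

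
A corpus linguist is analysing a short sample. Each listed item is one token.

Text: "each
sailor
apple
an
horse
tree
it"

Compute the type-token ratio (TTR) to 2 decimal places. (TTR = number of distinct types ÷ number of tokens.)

1.00

N = 7 tokens, V = 7 types.
TTR = V / N = 7 / 7 = 1.00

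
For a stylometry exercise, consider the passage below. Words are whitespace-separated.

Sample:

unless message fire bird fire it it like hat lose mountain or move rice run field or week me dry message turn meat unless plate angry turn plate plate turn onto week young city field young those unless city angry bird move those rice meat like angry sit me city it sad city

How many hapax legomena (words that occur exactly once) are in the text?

8

Frequencies: city:4, unless:3, it:3, turn:3, plate:3, angry:3, message:2, fire:2, bird:2, like:2, or:2, move:2, rice:2, field:2, week:2, me:2, meat:2, young:2, those:2, hat:1, … (7 more, each freq 1)
Hapax (freq=1): dry, hat, lose, mountain, onto, run, sad, sit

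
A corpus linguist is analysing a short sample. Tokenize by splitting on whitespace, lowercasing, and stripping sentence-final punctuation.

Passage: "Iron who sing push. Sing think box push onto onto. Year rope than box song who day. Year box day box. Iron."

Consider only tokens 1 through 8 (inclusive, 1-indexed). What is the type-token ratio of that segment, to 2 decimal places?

0.75

Segment tokens 1–8: iron, who, sing, push, sing, think, box, push
Segment N = 8, segment V = 6.
TTR = 6 / 8 = 0.75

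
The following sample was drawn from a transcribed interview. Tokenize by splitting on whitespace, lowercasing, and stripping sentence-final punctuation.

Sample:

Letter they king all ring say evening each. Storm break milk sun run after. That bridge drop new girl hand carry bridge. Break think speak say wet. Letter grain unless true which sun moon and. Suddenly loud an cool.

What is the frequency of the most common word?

Frequencies: letter:2, say:2, break:2, sun:2, bridge:2, they:1, king:1, all:1, ring:1, evening:1, each:1, storm:1, milk:1, run:1, after:1, that:1, drop:1, new:1, girl:1, hand:1, … (14 more, each freq 1)
Most common: 'letter' with frequency 2.

2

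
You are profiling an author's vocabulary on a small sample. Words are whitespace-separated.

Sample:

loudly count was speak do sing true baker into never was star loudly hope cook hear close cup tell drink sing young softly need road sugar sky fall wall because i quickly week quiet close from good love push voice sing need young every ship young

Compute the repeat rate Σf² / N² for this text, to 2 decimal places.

0.03

Frequencies: sing:3, young:3, loudly:2, was:2, close:2, need:2, count:1, speak:1, do:1, true:1, baker:1, into:1, never:1, star:1, hope:1, cook:1, hear:1, cup:1, tell:1, drink:1, … (18 more, each freq 1)
Σf² = 66; N² = 2116
Repeat rate = 66 / 2116 = 0.03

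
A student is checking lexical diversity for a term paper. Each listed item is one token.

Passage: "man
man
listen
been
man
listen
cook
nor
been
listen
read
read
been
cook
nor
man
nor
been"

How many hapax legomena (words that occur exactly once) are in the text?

0

Frequencies: man:4, been:4, listen:3, nor:3, cook:2, read:2
Hapax (freq=1): (none)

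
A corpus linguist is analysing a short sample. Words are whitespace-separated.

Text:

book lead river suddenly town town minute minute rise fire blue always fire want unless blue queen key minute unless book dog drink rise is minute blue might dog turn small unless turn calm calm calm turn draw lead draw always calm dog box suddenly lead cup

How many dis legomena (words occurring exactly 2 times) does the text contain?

7

Frequencies: minute:4, calm:4, lead:3, blue:3, unless:3, dog:3, turn:3, book:2, suddenly:2, town:2, rise:2, fire:2, always:2, draw:2, river:1, want:1, queen:1, key:1, drink:1, is:1, … (4 more, each freq 1)
Words with frequency 2: always, book, draw, fire, rise, suddenly, town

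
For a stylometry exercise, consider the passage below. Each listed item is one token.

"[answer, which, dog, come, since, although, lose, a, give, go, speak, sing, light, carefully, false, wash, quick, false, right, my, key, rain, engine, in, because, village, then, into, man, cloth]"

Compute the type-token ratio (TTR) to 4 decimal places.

N = 30 tokens, V = 29 types.
TTR = V / N = 29 / 30 = 0.9667

0.9667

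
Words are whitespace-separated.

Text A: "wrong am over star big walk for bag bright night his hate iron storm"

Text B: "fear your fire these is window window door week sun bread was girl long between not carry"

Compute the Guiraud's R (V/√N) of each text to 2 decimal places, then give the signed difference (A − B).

A: V=14, N=14, R=3.74
B: V=16, N=17, R=3.88
Difference = 3.74 − 3.88 = -0.14

-0.14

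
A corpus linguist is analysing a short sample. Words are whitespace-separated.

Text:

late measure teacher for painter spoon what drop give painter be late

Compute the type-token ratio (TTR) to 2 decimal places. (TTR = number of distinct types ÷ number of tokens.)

0.83

N = 12 tokens, V = 10 types.
TTR = V / N = 10 / 12 = 0.83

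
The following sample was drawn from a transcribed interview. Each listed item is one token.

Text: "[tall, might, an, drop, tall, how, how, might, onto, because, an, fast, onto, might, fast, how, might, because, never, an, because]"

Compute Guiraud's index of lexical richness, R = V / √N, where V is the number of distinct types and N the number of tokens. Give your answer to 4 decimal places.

1.9640

N = 21, V = 9.
√N = 4.582576
R = 9 / 4.582576 = 1.9640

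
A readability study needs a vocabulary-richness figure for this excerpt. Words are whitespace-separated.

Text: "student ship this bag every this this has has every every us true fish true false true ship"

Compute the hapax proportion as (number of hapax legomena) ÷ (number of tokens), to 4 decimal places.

0.2778

Frequencies: this:3, every:3, true:3, ship:2, has:2, student:1, bag:1, us:1, fish:1, false:1
Hapax count = 5; token count = 18.
Ratio = 5 / 18 = 0.2778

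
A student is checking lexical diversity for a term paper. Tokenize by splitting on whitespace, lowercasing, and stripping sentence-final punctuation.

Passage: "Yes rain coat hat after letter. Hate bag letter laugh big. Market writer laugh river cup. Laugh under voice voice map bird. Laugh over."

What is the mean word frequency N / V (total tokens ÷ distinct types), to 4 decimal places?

N = 24 tokens, V = 19 types.
Mean frequency = N / V = 24 / 19 = 1.2632

1.2632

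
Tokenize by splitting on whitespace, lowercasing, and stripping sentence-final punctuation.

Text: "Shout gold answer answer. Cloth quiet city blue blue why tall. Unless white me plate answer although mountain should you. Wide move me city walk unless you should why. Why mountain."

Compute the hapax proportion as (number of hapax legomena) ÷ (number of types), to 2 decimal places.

Frequencies: answer:3, why:3, city:2, blue:2, unless:2, me:2, mountain:2, should:2, you:2, shout:1, gold:1, cloth:1, quiet:1, tall:1, white:1, plate:1, although:1, wide:1, move:1, walk:1
Hapax count = 11; type count = 20.
Ratio = 11 / 20 = 0.55

0.55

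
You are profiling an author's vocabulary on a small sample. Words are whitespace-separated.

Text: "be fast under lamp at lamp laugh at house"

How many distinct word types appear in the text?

7

Distinct types: {at, be, fast, house, lamp, laugh, under}
V = 7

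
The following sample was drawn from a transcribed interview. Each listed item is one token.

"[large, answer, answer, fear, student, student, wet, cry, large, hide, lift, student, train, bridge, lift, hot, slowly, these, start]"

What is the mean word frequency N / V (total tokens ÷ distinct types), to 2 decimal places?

N = 19 tokens, V = 14 types.
Mean frequency = N / V = 19 / 14 = 1.36

1.36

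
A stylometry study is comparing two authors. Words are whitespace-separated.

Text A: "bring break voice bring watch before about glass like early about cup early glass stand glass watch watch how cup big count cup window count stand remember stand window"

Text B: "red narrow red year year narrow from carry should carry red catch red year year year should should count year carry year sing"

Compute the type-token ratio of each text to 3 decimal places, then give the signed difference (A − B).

0.161

TTR(A) = 16/29 = 0.552
TTR(B) = 9/23 = 0.391
Difference = 0.552 − 0.391 = 0.161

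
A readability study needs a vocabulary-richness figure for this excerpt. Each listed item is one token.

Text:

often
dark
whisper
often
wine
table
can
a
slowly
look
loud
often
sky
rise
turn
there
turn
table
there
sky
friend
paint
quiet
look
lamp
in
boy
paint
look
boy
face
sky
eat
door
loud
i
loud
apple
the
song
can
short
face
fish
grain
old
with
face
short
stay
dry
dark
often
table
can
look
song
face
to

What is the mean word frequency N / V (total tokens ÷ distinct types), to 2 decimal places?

1.69

N = 59 tokens, V = 35 types.
Mean frequency = N / V = 59 / 35 = 1.69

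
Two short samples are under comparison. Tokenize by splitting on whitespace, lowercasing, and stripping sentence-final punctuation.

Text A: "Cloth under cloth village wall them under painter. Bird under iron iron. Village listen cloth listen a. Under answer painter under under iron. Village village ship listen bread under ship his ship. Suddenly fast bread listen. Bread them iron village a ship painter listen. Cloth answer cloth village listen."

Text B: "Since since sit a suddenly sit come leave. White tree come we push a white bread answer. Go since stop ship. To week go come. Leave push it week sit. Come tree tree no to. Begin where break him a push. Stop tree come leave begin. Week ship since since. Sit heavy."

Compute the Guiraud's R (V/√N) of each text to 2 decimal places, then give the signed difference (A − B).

-1.04

A: V=16, N=49, R=2.29
B: V=24, N=52, R=3.33
Difference = 2.29 − 3.33 = -1.04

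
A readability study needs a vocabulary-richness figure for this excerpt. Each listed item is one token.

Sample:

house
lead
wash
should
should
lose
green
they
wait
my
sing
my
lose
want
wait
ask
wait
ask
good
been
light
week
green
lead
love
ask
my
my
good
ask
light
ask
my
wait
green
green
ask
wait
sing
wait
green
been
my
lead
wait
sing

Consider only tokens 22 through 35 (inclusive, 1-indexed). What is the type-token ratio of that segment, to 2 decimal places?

Segment tokens 22–35: week, green, lead, love, ask, my, my, good, ask, light, ask, my, wait, green
Segment N = 14, segment V = 9.
TTR = 9 / 14 = 0.64

0.64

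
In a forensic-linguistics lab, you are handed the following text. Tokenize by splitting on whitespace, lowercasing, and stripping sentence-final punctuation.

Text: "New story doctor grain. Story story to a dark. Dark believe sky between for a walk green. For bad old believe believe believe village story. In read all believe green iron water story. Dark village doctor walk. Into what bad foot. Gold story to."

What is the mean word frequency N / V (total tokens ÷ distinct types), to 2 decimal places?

N = 44 tokens, V = 25 types.
Mean frequency = N / V = 44 / 25 = 1.76

1.76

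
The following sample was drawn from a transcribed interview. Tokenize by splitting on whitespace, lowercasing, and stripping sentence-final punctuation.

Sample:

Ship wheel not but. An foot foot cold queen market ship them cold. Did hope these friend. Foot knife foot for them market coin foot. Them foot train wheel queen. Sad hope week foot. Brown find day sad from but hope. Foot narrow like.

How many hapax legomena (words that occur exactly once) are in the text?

16

Frequencies: foot:8, them:3, hope:3, ship:2, wheel:2, but:2, cold:2, queen:2, market:2, sad:2, not:1, an:1, did:1, these:1, friend:1, knife:1, for:1, coin:1, train:1, week:1, … (6 more, each freq 1)
Hapax (freq=1): an, brown, coin, day, did, find, for, friend, from, knife, like, narrow, not, these, train, week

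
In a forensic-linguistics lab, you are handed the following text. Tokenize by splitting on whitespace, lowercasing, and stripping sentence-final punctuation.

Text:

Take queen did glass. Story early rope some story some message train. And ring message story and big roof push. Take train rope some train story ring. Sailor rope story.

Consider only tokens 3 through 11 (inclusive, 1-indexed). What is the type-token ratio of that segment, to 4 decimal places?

Segment tokens 3–11: did, glass, story, early, rope, some, story, some, message
Segment N = 9, segment V = 7.
TTR = 7 / 9 = 0.7778

0.7778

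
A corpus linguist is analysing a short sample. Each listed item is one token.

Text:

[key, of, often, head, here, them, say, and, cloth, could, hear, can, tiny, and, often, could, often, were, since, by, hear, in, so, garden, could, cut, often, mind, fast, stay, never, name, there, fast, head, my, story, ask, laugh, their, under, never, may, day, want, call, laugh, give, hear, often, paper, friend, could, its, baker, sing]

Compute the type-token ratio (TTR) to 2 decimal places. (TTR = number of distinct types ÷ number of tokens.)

0.75

N = 56 tokens, V = 42 types.
TTR = V / N = 42 / 56 = 0.75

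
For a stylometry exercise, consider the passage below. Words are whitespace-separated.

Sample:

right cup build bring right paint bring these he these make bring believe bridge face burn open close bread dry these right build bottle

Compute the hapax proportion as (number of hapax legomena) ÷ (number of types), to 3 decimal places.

0.765

Frequencies: right:3, bring:3, these:3, build:2, cup:1, paint:1, he:1, make:1, believe:1, bridge:1, face:1, burn:1, open:1, close:1, bread:1, dry:1, bottle:1
Hapax count = 13; type count = 17.
Ratio = 13 / 17 = 0.765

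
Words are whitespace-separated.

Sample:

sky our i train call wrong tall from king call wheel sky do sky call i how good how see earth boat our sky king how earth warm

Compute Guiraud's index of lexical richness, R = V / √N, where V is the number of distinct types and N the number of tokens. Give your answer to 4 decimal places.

N = 28, V = 17.
√N = 5.291503
R = 17 / 5.291503 = 3.2127

3.2127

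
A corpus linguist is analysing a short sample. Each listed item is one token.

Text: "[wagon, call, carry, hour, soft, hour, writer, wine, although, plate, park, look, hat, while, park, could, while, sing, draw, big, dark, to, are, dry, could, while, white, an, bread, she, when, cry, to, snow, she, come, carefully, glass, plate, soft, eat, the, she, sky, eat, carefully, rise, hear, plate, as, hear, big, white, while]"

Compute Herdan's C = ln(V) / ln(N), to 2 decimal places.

0.91

N = 54, V = 37.
ln(V) = 3.610918, ln(N) = 3.988984
C = 3.610918 / 3.988984 = 0.91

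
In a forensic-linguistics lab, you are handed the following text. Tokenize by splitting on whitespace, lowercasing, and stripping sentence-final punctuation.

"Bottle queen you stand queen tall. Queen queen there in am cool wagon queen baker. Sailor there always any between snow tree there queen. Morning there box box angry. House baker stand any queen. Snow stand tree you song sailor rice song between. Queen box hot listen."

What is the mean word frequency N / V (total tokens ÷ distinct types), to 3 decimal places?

N = 47 tokens, V = 25 types.
Mean frequency = N / V = 47 / 25 = 1.880

1.880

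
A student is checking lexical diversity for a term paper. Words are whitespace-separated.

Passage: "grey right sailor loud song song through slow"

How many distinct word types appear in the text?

Distinct types: {grey, loud, right, sailor, slow, song, through}
V = 7

7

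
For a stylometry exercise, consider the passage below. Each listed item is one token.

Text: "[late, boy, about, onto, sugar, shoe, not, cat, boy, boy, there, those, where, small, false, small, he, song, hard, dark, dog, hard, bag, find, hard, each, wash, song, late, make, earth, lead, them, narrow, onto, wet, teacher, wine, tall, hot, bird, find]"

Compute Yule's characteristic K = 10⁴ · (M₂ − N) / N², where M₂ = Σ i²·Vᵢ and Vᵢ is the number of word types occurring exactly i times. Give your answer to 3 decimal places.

Frequencies: boy:3, hard:3, late:2, onto:2, small:2, song:2, find:2, about:1, sugar:1, shoe:1, not:1, cat:1, there:1, those:1, where:1, false:1, he:1, dark:1, dog:1, bag:1, … (13 more, each freq 1)
N = 42. Frequency spectrum: V_1=26, V_2=5, V_3=2
M₂ = 1²·26 + 2²·5 + 3²·2 = 64
K = 10000 × (64 − 42) / 42² = 124.717

124.717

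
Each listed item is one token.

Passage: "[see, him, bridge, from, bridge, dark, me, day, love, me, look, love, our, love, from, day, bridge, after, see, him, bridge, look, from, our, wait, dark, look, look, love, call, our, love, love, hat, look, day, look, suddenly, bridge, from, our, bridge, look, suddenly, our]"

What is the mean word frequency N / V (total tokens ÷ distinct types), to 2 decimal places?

3.00

N = 45 tokens, V = 15 types.
Mean frequency = N / V = 45 / 15 = 3.00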